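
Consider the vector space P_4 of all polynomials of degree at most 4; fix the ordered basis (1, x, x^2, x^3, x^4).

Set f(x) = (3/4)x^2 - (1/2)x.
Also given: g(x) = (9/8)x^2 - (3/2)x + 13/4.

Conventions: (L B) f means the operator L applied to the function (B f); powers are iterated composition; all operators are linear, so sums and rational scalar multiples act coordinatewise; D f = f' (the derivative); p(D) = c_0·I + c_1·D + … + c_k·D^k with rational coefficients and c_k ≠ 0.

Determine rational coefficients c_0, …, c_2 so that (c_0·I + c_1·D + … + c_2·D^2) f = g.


D^0 f = (3/4)x^2 - (1/2)x
D^1 f = (3/2)x - 1/2
D^2 f = 3/2
matching coefficients of g against c_0 f + c_1 Df + … from the top degree down determines the c_i
solution: c_0 = 3/2, c_1 = -1/2, c_2 = 2

c_0 = 3/2, c_1 = -1/2, c_2 = 2


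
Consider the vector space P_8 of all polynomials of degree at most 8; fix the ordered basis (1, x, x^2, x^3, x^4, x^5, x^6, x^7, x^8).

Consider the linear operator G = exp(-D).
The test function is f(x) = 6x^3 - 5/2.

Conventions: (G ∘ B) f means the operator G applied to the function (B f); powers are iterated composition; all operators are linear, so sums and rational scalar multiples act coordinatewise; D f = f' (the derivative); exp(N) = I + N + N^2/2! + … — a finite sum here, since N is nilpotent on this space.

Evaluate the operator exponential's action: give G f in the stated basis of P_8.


order-1 term: -18x^2
order-2 term: 18x
order-3 term: -6
the series for exp(-D) f terminates at order 3
exp(-D) f = 6x^3 - 18x^2 + 18x - 17/2

the result is g(x) = 6x^3 - 18x^2 + 18x - 17/2


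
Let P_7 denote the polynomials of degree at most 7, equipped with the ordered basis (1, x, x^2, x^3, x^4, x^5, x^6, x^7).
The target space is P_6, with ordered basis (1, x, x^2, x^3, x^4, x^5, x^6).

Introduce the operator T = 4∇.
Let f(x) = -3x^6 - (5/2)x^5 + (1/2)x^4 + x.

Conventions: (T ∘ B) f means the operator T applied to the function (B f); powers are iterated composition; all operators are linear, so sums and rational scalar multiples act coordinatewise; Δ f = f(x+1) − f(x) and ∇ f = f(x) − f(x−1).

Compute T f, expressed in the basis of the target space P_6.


∇ f = -18x^5 + (65/2)x^4 - 33x^3 + 17x^2 - (7/2)x + 1
(4∇) f = -72x^5 + 130x^4 - 132x^3 + 68x^2 - 14x + 4

the result is g(x) = -72x^5 + 130x^4 - 132x^3 + 68x^2 - 14x + 4


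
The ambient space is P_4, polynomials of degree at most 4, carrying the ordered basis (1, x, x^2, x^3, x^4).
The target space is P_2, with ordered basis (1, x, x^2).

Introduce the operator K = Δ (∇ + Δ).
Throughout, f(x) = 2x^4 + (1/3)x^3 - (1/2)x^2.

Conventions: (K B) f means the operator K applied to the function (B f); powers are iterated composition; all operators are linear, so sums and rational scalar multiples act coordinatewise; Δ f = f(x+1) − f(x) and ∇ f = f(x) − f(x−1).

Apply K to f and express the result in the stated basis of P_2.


g(x) = 48x^2 + 52x + 32

∇ f = 8x^3 - 11x^2 + 6x - 7/6
Δ f = 8x^3 + 13x^2 + 8x + 11/6
(∇ + Δ) f = 16x^3 + 2x^2 + 14x + 2/3
Δ (∇ + Δ) f = 48x^2 + 52x + 32


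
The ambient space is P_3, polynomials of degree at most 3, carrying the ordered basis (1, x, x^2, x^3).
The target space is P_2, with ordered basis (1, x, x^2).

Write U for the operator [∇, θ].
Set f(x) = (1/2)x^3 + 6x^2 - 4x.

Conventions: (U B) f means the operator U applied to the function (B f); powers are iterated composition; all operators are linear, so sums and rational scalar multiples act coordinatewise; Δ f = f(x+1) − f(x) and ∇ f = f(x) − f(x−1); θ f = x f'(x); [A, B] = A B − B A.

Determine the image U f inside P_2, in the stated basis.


the result is g(x) = (3/2)x^2 + 9x - 29/2

θ f = (3/2)x^3 + 12x^2 - 4x
∇ θ f = (9/2)x^2 + (39/2)x - 29/2
∇ f = (3/2)x^2 + (21/2)x - 19/2
θ ∇ f = 3x^2 + (21/2)x
[∇, θ] f = (3/2)x^2 + 9x - 29/2


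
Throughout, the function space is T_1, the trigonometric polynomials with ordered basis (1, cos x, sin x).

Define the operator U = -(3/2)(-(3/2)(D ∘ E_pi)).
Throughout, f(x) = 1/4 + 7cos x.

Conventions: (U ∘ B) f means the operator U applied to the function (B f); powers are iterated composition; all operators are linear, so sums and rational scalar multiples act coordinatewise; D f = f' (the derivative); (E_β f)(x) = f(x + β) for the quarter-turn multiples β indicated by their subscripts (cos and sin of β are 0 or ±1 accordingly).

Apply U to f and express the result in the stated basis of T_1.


the image equals g(x) = (63/4)sin x

E_pi f = 1/4 - 7cos x
D E_pi f = 7sin x
(-(3/2)(D ∘ E_pi)) f = -(21/2)sin x
(-(3/2)(-(3/2)(D ∘ E_pi))) f = (63/4)sin x


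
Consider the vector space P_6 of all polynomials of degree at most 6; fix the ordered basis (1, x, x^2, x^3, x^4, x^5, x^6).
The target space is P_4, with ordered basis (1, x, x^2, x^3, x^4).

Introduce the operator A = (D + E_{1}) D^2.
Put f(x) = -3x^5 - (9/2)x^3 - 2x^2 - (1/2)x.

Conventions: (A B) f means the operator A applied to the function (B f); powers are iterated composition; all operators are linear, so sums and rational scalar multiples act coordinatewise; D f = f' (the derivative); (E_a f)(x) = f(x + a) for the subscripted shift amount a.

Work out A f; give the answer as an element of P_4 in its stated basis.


g(x) = -60x^3 - 360x^2 - 207x - 118

D f = -15x^4 - (27/2)x^2 - 4x - 1/2
D D f = -60x^3 - 27x - 4
D D^2 f = -180x^2 - 27
E_{1} D^2 f = -60x^3 - 180x^2 - 207x - 91
(D + E_{1}) D^2 f = -60x^3 - 360x^2 - 207x - 118


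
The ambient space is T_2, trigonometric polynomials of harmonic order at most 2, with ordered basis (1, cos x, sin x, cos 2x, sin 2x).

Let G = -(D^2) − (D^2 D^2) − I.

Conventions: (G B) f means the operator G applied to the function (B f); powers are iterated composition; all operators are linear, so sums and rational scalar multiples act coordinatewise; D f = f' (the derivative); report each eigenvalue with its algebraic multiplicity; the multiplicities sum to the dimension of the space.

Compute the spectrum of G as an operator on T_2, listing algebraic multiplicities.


λ = -13 (multiplicity 2), λ = -1 (multiplicity 3)

image of 1: -1
image of cos x: -cos x
image of sin x: -sin x
image of cos 2x: -13cos 2x
image of sin 2x: -13sin 2x
the matrix is diagonal; its diagonal is (-1, -1, -1, -13, -13)
for a triangular matrix the eigenvalues are the diagonal entries, with algebraic multiplicity their repetition count


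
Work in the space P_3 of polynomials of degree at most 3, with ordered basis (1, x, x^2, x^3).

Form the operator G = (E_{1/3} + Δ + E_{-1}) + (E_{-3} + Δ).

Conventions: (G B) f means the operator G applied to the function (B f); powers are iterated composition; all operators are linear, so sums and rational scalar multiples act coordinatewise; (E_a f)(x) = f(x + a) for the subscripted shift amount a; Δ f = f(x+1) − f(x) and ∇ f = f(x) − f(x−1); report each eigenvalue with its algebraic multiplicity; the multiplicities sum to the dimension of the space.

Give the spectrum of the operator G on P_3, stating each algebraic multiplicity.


λ = 3 (multiplicity 4)

image of 1: 3
image of x: 3x - 5/3
image of x^2: 3x^2 - (10/3)x + 109/9
image of x^3: 3x^3 - 5x^2 + (109/3)x - 701/27
the matrix is upper triangular; its diagonal is (3, 3, 3, 3)
for a triangular matrix the eigenvalues are the diagonal entries, with algebraic multiplicity their repetition count


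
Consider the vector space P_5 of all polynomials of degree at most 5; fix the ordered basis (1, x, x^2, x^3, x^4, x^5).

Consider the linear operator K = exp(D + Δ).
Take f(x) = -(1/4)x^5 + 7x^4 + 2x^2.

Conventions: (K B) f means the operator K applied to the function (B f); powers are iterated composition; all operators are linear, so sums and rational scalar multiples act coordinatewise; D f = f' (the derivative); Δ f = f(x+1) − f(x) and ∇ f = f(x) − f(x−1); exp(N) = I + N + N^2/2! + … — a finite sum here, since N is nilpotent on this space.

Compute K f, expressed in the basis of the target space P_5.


order-1 term: -(5/2)x^4 + (107/2)x^3 + (79/2)x^2 + (139/4)x + 35/4
order-2 term: -10x^3 + 153x^2 + (617/4)x + 80
order-3 term: -20x^2 + 194x + 301/2
order-4 term: -20x + 92
order-5 term: -8
the series for exp(D + Δ) f terminates at order 5
exp(D + Δ) f = -(1/4)x^5 + (9/2)x^4 + (87/2)x^3 + (349/2)x^2 + 363x + 1293/4

g(x) = -(1/4)x^5 + (9/2)x^4 + (87/2)x^3 + (349/2)x^2 + 363x + 1293/4


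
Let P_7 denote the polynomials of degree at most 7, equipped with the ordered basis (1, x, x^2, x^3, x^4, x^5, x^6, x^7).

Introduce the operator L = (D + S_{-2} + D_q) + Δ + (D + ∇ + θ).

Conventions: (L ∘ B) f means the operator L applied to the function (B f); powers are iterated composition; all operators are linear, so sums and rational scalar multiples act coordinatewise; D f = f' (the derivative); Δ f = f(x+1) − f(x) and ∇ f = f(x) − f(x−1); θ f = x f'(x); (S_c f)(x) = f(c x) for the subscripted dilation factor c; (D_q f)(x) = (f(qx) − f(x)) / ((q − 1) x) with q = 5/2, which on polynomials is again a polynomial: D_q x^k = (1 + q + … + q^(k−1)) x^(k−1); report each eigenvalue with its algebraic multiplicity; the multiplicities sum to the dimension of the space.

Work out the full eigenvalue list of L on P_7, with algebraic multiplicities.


λ = -121 (multiplicity 1), λ = -27 (multiplicity 1), λ = -5 (multiplicity 1), λ = -1 (multiplicity 1), λ = 1 (multiplicity 1), λ = 6 (multiplicity 1), λ = 20 (multiplicity 1), λ = 70 (multiplicity 1)

image of 1: 1
image of x: -x + 5
image of x^2: 6x^2 + (23/2)x
image of x^3: -5x^3 + (87/4)x^2 + 2
image of x^4: 20x^4 + (331/8)x^3 + 8x
image of x^5: -27x^5 + (1351/16)x^4 + 20x^2 + 2
image of x^6: 70x^6 + (5955/32)x^5 + 40x^3 + 12x
image of x^7: -121x^7 + (27791/64)x^6 + 70x^4 + 42x^2 + 2
the matrix is upper triangular; its diagonal is (1, -1, 6, -5, 20, -27, 70, -121)
for a triangular matrix the eigenvalues are the diagonal entries, with algebraic multiplicity their repetition count


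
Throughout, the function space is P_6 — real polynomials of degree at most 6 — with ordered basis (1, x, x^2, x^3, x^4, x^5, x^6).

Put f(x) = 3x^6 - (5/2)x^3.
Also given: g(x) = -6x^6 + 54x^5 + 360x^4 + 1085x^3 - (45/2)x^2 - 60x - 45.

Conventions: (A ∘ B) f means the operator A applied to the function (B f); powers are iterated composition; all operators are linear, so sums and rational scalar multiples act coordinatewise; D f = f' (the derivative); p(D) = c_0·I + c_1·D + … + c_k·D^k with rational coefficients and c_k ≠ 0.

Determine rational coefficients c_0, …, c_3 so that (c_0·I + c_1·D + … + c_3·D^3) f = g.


D^0 f = 3x^6 - (5/2)x^3
D^1 f = 18x^5 - (15/2)x^2
D^2 f = 90x^4 - 15x
D^3 f = 360x^3 - 15
matching coefficients of g against c_0 f + c_1 Df + … from the top degree down determines the c_i
solution: c_0 = -2, c_1 = 3, c_2 = 4, c_3 = 3

c_0 = -2, c_1 = 3, c_2 = 4, c_3 = 3


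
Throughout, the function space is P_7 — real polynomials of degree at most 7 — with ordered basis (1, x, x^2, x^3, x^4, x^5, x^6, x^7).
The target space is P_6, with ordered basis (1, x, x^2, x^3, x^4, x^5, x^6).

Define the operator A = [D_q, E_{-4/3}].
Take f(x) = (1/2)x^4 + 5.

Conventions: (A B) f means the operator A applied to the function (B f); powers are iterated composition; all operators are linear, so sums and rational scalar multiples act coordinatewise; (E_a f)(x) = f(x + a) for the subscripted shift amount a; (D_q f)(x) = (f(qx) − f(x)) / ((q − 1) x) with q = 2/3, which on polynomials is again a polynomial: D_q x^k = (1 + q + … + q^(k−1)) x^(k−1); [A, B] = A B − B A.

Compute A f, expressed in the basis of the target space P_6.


E_{-4/3} f = (1/2)x^4 - (8/3)x^3 + (16/3)x^2 - (128/27)x + 533/81
D_q E_{-4/3} f = (65/54)x^3 - (152/27)x^2 + (80/9)x - 128/27
D_q f = (65/54)x^3
E_{-4/3} D_q f = (65/54)x^3 - (130/27)x^2 + (520/81)x - 2080/729
[D_q, E_{-4/3}] f = -(22/27)x^2 + (200/81)x - 1376/729

g(x) = -(22/27)x^2 + (200/81)x - 1376/729


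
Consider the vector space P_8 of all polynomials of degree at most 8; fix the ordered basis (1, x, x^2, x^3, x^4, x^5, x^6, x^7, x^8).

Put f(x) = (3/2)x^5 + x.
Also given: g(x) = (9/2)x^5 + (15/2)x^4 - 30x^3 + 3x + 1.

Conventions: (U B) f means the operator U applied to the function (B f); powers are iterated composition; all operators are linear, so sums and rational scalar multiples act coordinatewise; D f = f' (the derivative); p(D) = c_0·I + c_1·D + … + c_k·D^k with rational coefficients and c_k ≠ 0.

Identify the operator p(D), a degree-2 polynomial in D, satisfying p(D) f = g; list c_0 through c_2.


D^0 f = (3/2)x^5 + x
D^1 f = (15/2)x^4 + 1
D^2 f = 30x^3
matching coefficients of g against c_0 f + c_1 Df + … from the top degree down determines the c_i
solution: c_0 = 3, c_1 = 1, c_2 = -1

c_0 = 3, c_1 = 1, c_2 = -1


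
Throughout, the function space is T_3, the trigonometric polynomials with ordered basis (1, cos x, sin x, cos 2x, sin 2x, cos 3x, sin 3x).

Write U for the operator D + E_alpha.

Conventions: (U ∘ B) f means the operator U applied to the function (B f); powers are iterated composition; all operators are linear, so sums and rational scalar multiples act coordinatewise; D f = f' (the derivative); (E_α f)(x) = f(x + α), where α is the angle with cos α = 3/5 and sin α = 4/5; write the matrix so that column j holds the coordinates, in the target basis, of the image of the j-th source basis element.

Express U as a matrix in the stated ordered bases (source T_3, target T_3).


image of 1: 1
image of cos x: (3/5)cos x - (9/5)sin x
image of sin x: (9/5)cos x + (3/5)sin x
image of cos 2x: -(7/25)cos 2x - (74/25)sin 2x
image of sin 2x: (74/25)cos 2x - (7/25)sin 2x
image of cos 3x: -(117/125)cos 3x - (419/125)sin 3x
image of sin 3x: (419/125)cos 3x - (117/125)sin 3x
each image's coordinates form column j of the matrix

the matrix is [[1, 0, 0, 0, 0, 0, 0]; [0, 3/5, 9/5, 0, 0, 0, 0]; [0, -9/5, 3/5, 0, 0, 0, 0]; [0, 0, 0, -7/25, 74/25, 0, 0]; [0, 0, 0, -74/25, -7/25, 0, 0]; [0, 0, 0, 0, 0, -117/125, 419/125]; [0, 0, 0, 0, 0, -419/125, -117/125]] (rows listed top to bottom)


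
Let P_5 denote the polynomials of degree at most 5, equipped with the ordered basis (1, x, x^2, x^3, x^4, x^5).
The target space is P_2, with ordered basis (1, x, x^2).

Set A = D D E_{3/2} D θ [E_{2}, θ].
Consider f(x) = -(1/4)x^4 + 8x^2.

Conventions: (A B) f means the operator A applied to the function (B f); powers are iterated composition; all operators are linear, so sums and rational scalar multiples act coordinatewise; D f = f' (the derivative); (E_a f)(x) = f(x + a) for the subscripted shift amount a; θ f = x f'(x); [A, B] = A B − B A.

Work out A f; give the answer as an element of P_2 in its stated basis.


the image equals g(x) = -36

θ f = -x^4 + 16x^2
E_{2} θ f = -x^4 - 8x^3 - 8x^2 + 32x + 48
E_{2} f = -(1/4)x^4 - 2x^3 + 2x^2 + 24x + 28
θ E_{2} f = -x^4 - 6x^3 + 4x^2 + 24x
[E_{2}, θ] f = -2x^3 - 12x^2 + 8x + 48
θ [E_{2}, θ] f = -6x^3 - 24x^2 + 8x
D θ [E_{2}, θ] f = -18x^2 - 48x + 8
E_{3/2} D θ [E_{2}, θ] f = -18x^2 - 102x - 209/2
D (E_{3/2} D θ) [E_{2}, θ] f = -36x - 102
D D (E_{3/2} D θ) [E_{2}, θ] f = -36


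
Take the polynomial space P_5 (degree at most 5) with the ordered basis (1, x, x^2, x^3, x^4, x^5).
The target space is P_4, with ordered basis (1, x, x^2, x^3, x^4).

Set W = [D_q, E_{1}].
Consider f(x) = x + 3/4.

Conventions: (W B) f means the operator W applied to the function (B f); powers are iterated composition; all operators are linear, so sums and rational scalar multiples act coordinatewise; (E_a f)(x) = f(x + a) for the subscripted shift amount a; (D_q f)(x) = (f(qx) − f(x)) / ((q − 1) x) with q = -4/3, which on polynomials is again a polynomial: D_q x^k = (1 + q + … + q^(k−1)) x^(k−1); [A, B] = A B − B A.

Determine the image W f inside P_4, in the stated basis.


the result is g(x) = 0

E_{1} f = x + 7/4
D_q E_{1} f = 1
D_q f = 1
E_{1} D_q f = 1
[D_q, E_{1}] f = 0


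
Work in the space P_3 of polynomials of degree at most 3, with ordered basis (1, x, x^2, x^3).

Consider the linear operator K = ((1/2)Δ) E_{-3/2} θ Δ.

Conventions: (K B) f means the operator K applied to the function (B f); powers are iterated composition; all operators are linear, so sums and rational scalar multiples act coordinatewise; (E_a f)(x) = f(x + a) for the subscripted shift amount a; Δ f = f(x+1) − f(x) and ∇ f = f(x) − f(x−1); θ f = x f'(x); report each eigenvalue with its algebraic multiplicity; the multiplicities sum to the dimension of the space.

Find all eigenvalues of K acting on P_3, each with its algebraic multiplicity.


image of 1: 0
image of x: 0
image of x^2: 1
image of x^3: 6x - 9/2
the matrix is upper triangular; its diagonal is (0, 0, 0, 0)
for a triangular matrix the eigenvalues are the diagonal entries, with algebraic multiplicity their repetition count

λ = 0 (multiplicity 4)


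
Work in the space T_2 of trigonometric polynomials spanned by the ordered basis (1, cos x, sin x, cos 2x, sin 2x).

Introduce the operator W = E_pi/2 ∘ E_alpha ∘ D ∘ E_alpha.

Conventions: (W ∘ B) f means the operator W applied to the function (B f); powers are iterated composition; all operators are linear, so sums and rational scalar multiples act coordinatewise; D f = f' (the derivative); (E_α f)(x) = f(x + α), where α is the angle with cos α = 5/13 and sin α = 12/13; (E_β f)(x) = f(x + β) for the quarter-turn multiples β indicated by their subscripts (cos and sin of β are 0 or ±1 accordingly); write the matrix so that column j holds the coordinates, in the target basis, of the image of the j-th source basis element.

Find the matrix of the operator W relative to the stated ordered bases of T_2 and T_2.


image of 1: 0
image of cos x: (119/169)cos x + (120/169)sin x
image of sin x: -(120/169)cos x + (119/169)sin x
image of cos 2x: -(57120/28561)cos 2x - (478/28561)sin 2x
image of sin 2x: (478/28561)cos 2x - (57120/28561)sin 2x
each image's coordinates form column j of the matrix

the matrix is [[0, 0, 0, 0, 0]; [0, 119/169, -120/169, 0, 0]; [0, 120/169, 119/169, 0, 0]; [0, 0, 0, -57120/28561, 478/28561]; [0, 0, 0, -478/28561, -57120/28561]] (rows listed top to bottom)


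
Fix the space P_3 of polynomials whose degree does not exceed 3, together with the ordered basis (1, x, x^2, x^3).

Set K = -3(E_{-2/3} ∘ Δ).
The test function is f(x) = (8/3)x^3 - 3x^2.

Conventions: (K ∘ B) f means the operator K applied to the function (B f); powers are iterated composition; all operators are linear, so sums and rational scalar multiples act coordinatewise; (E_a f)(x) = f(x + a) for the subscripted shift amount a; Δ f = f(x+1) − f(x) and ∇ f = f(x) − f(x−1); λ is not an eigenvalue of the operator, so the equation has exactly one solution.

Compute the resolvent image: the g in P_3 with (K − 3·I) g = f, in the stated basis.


g(x) = -(8/9)x^3 + (11/3)x^2 - (74/9)x + 263/27

write g with unknown coordinates in the stated basis and equate coefficients in (K − 3·I) g = f
solving from the highest basis element down gives g = -(8/9)x^3 + (11/3)x^2 - (74/9)x + 263/27
check: K g = 8x^2 - (74/3)x + 263/9
so K g − 3·g = (8/3)x^3 - 3x^2 = f ✓


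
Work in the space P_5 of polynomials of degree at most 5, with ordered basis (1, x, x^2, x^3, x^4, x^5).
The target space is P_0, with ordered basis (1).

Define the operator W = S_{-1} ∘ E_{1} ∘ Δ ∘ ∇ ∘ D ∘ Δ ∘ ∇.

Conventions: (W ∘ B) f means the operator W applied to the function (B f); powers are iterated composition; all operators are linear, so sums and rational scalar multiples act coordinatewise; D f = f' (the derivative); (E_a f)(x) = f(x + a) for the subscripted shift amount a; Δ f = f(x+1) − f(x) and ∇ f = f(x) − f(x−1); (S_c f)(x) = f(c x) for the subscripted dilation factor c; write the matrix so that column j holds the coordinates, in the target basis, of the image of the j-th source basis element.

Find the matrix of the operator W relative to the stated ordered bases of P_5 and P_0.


the matrix is [[0, 0, 0, 0, 0, 120]] (rows listed top to bottom)

image of 1: 0
image of x: 0
image of x^2: 0
image of x^3: 0
image of x^4: 0
image of x^5: 120
each image's coordinates form column j of the matrix


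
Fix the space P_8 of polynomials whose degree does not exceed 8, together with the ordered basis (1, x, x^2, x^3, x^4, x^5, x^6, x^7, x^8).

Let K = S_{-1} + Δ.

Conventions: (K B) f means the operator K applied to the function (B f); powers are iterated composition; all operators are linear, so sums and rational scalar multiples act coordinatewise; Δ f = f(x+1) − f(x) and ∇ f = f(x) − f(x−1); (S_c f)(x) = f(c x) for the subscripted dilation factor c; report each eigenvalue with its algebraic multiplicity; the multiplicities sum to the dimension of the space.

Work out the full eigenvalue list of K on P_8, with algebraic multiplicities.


image of 1: 1
image of x: -x + 1
image of x^2: x^2 + 2x + 1
image of x^3: -x^3 + 3x^2 + 3x + 1
image of x^4: x^4 + 4x^3 + 6x^2 + 4x + 1
image of x^5: -x^5 + 5x^4 + 10x^3 + 10x^2 + 5x + 1
image of x^6: x^6 + 6x^5 + 15x^4 + 20x^3 + 15x^2 + 6x + 1
image of x^7: -x^7 + 7x^6 + 21x^5 + 35x^4 + 35x^3 + 21x^2 + 7x + 1
image of x^8: x^8 + 8x^7 + 28x^6 + 56x^5 + 70x^4 + 56x^3 + 28x^2 + 8x + 1
the matrix is upper triangular; its diagonal is (1, -1, 1, -1, 1, -1, 1, -1, 1)
for a triangular matrix the eigenvalues are the diagonal entries, with algebraic multiplicity their repetition count

λ = -1 (multiplicity 4), λ = 1 (multiplicity 5)


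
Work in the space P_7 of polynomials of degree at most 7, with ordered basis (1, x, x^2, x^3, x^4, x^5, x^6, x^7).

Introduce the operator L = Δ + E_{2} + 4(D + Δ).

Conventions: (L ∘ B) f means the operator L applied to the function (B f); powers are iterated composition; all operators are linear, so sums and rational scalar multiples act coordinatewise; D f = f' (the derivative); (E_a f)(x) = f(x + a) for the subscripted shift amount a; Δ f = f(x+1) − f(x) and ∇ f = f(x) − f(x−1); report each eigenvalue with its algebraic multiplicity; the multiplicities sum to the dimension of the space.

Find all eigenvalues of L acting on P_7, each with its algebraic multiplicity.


image of 1: 1
image of x: x + 11
image of x^2: x^2 + 22x + 9
image of x^3: x^3 + 33x^2 + 27x + 13
image of x^4: x^4 + 44x^3 + 54x^2 + 52x + 21
image of x^5: x^5 + 55x^4 + 90x^3 + 130x^2 + 105x + 37
image of x^6: x^6 + 66x^5 + 135x^4 + 260x^3 + 315x^2 + 222x + 69
image of x^7: x^7 + 77x^6 + 189x^5 + 455x^4 + 735x^3 + 777x^2 + 483x + 133
the matrix is upper triangular; its diagonal is (1, 1, 1, 1, 1, 1, 1, 1)
for a triangular matrix the eigenvalues are the diagonal entries, with algebraic multiplicity their repetition count

λ = 1 (multiplicity 8)


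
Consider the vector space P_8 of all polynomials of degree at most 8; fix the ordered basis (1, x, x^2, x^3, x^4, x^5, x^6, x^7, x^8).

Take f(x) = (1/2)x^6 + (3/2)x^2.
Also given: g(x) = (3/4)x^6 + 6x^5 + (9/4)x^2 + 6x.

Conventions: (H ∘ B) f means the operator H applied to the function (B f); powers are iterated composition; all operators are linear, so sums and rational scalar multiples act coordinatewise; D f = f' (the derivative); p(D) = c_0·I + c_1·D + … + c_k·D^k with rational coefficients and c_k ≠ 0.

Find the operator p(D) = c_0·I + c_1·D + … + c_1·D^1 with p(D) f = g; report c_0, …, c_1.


c_0 = 3/2, c_1 = 2

D^0 f = (1/2)x^6 + (3/2)x^2
D^1 f = 3x^5 + 3x
matching coefficients of g against c_0 f + c_1 Df + … from the top degree down determines the c_i
solution: c_0 = 3/2, c_1 = 2


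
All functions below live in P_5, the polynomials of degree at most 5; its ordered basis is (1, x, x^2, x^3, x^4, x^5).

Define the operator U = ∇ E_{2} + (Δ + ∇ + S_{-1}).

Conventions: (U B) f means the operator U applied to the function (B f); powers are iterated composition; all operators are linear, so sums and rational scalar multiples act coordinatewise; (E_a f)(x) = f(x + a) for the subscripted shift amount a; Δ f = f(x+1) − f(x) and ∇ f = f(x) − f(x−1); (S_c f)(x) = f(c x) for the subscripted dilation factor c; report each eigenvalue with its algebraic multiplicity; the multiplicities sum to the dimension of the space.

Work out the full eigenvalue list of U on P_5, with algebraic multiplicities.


image of 1: 1
image of x: -x + 3
image of x^2: x^2 + 6x + 3
image of x^3: -x^3 + 9x^2 + 9x + 9
image of x^4: x^4 + 12x^3 + 18x^2 + 36x + 15
image of x^5: -x^5 + 15x^4 + 30x^3 + 90x^2 + 75x + 33
the matrix is upper triangular; its diagonal is (1, -1, 1, -1, 1, -1)
for a triangular matrix the eigenvalues are the diagonal entries, with algebraic multiplicity their repetition count

λ = -1 (multiplicity 3), λ = 1 (multiplicity 3)


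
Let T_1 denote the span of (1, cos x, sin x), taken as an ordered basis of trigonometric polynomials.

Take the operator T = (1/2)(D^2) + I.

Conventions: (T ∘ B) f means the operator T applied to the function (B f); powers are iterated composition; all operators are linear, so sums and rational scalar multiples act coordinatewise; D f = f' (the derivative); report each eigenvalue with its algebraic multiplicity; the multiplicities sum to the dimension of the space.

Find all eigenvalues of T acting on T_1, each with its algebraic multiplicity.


image of 1: 1
image of cos x: (1/2)cos x
image of sin x: (1/2)sin x
the matrix is diagonal; its diagonal is (1, 1/2, 1/2)
for a triangular matrix the eigenvalues are the diagonal entries, with algebraic multiplicity their repetition count

λ = 1/2 (multiplicity 2), λ = 1 (multiplicity 1)


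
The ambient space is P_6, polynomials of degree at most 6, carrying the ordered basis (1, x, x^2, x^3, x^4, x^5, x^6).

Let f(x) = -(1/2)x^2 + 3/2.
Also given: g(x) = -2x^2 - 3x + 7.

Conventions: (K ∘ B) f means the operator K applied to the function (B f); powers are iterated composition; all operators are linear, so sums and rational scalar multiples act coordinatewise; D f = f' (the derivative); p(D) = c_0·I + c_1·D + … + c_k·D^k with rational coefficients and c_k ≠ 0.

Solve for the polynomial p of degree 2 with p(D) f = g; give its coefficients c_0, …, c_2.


D^0 f = -(1/2)x^2 + 3/2
D^1 f = -x
D^2 f = -1
matching coefficients of g against c_0 f + c_1 Df + … from the top degree down determines the c_i
solution: c_0 = 4, c_1 = 3, c_2 = -1

c_0 = 4, c_1 = 3, c_2 = -1


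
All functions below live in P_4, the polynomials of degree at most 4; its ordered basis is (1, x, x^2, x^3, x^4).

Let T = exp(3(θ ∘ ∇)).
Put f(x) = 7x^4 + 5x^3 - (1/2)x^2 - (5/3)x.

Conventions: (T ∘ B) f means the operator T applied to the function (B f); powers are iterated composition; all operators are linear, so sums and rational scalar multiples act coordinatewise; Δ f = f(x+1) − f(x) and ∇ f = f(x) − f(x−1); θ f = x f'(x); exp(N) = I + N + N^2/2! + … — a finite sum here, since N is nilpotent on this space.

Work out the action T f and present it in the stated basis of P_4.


the image equals g(x) = 7x^4 + 257x^3 + (4211/2)x^2 + (8851/3)x

order-1 term: 252x^3 - 162x^2 + 36x
order-2 term: 2268x^2 - 1620x
order-3 term: 4536x
the series for exp(3(θ ∘ ∇)) f terminates at order 3
exp(3(θ ∘ ∇)) f = 7x^4 + 257x^3 + (4211/2)x^2 + (8851/3)x


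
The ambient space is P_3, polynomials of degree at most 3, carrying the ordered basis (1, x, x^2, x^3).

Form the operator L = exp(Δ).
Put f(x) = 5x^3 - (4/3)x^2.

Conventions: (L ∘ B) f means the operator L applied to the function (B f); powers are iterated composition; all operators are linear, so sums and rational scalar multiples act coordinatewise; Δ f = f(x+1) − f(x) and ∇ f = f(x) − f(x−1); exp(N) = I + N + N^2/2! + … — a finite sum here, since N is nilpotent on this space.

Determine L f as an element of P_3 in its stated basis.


g(x) = 5x^3 + (41/3)x^2 + (82/3)x + 67/3

order-1 term: 15x^2 + (37/3)x + 11/3
order-2 term: 15x + 41/3
order-3 term: 5
the series for exp(Δ) f terminates at order 3
exp(Δ) f = 5x^3 + (41/3)x^2 + (82/3)x + 67/3


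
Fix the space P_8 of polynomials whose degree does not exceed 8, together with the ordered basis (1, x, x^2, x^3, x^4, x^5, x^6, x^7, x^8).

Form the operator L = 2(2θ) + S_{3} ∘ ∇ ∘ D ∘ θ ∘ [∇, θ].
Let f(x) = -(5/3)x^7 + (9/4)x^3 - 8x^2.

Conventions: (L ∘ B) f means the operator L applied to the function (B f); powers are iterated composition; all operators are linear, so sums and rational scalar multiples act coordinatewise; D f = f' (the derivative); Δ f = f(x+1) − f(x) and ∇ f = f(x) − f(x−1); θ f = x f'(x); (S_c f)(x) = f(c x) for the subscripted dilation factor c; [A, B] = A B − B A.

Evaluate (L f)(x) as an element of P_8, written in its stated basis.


the result is g(x) = -(140/3)x^7 - 170100x^4 + 302427x^3 - 207964x^2 + 65100x - 7743

θ f = -(35/3)x^7 + (27/4)x^3 - 16x^2
(2θ) f = -(70/3)x^7 + (27/2)x^3 - 32x^2
(2(2θ)) f = -(140/3)x^7 + 27x^3 - 64x^2
θ f = -(35/3)x^7 + (27/4)x^3 - 16x^2
∇ θ f = -(245/3)x^6 + 245x^5 - (1225/3)x^4 + (1225/3)x^3 - (899/4)x^2 + (353/12)x + 133/12
∇ f = -(35/3)x^6 + 35x^5 - (175/3)x^4 + (175/3)x^3 - (113/4)x^2 - (133/12)x + 103/12
θ ∇ f = -70x^6 + 175x^5 - (700/3)x^4 + 175x^3 - (113/2)x^2 - (133/12)x
[∇, θ] f = -(35/3)x^6 + 70x^5 - 175x^4 + (700/3)x^3 - (673/4)x^2 + (81/2)x + 133/12
θ [∇, θ] f = -70x^6 + 350x^5 - 700x^4 + 700x^3 - (673/2)x^2 + (81/2)x
D θ [∇, θ] f = -420x^5 + 1750x^4 - 2800x^3 + 2100x^2 - 673x + 81/2
∇ D θ [∇, θ] f = -2100x^4 + 11200x^3 - 23100x^2 + 21700x - 7743
S_{3} (∇ ∘ D ∘ θ) [∇, θ] f = -170100x^4 + 302400x^3 - 207900x^2 + 65100x - 7743
(2(2θ) + S_{3} ∘ ∇ ∘ D ∘ θ ∘ [∇, θ]) f = -(140/3)x^7 - 170100x^4 + 302427x^3 - 207964x^2 + 65100x - 7743


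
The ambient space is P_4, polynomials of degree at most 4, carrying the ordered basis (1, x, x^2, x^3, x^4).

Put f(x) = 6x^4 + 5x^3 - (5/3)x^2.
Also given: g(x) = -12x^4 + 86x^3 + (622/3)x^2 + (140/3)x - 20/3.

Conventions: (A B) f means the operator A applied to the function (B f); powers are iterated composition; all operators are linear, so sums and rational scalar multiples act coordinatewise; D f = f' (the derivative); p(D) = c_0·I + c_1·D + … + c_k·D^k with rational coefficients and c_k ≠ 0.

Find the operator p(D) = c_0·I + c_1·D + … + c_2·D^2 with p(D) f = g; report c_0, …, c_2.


D^0 f = 6x^4 + 5x^3 - (5/3)x^2
D^1 f = 24x^3 + 15x^2 - (10/3)x
D^2 f = 72x^2 + 30x - 10/3
matching coefficients of g against c_0 f + c_1 Df + … from the top degree down determines the c_i
solution: c_0 = -2, c_1 = 4, c_2 = 2

c_0 = -2, c_1 = 4, c_2 = 2


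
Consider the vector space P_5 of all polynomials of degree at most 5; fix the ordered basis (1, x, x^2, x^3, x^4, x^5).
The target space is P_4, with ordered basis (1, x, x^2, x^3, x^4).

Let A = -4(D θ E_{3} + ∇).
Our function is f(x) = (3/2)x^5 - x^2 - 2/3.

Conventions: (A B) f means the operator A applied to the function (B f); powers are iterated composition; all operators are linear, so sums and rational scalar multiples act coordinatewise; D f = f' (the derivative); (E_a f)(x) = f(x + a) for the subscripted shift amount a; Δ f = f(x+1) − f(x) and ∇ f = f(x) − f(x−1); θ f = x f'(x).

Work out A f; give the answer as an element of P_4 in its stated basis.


E_{3} f = (3/2)x^5 + (45/2)x^4 + 135x^3 + 404x^2 + (1203/2)x + 2129/6
θ E_{3} f = (15/2)x^5 + 90x^4 + 405x^3 + 808x^2 + (1203/2)x
D θ E_{3} f = (75/2)x^4 + 360x^3 + 1215x^2 + 1616x + 1203/2
∇ f = (15/2)x^4 - 15x^3 + 15x^2 - (19/2)x + 5/2
(D θ E_{3} + ∇) f = 45x^4 + 345x^3 + 1230x^2 + (3213/2)x + 604
(-4(D θ E_{3} + ∇)) f = -180x^4 - 1380x^3 - 4920x^2 - 6426x - 2416

the result is g(x) = -180x^4 - 1380x^3 - 4920x^2 - 6426x - 2416


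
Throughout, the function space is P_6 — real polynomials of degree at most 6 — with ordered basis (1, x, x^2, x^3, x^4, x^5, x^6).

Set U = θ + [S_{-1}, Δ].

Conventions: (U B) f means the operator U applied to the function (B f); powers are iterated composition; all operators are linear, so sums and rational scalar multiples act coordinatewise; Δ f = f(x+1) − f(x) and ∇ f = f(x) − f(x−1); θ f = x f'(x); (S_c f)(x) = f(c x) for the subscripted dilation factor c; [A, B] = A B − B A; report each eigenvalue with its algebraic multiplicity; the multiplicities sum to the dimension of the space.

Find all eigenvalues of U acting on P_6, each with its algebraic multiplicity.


λ = 0 (multiplicity 1), λ = 1 (multiplicity 1), λ = 2 (multiplicity 1), λ = 3 (multiplicity 1), λ = 4 (multiplicity 1), λ = 5 (multiplicity 1), λ = 6 (multiplicity 1)

image of 1: 0
image of x: x + 2
image of x^2: 2x^2 - 4x
image of x^3: 3x^3 + 6x^2 + 2
image of x^4: 4x^4 - 8x^3 - 8x
image of x^5: 5x^5 + 10x^4 + 20x^2 + 2
image of x^6: 6x^6 - 12x^5 - 40x^3 - 12x
the matrix is upper triangular; its diagonal is (0, 1, 2, 3, 4, 5, 6)
for a triangular matrix the eigenvalues are the diagonal entries, with algebraic multiplicity their repetition count


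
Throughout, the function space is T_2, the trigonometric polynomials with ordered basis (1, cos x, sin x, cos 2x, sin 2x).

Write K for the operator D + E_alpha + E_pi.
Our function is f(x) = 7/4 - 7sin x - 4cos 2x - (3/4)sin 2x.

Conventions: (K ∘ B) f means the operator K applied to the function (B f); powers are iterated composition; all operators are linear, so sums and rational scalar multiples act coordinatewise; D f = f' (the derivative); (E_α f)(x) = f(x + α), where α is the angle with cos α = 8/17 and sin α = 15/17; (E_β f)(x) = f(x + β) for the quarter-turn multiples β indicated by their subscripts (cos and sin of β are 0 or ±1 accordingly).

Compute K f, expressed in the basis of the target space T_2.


the image equals g(x) = 7/2 - (224/17)cos x + (63/17)sin x - (2251/578)cos 2x + (3176/289)sin 2x

D f = -7cos x - (3/2)cos 2x + 8sin 2x
E_alpha f = 7/4 - (105/17)cos x - (56/17)sin x + (464/289)cos 2x + (4323/1156)sin 2x
E_pi f = 7/4 + 7sin x - 4cos 2x - (3/4)sin 2x
(D + E_alpha + E_pi) f = 7/2 - (224/17)cos x + (63/17)sin x - (2251/578)cos 2x + (3176/289)sin 2x


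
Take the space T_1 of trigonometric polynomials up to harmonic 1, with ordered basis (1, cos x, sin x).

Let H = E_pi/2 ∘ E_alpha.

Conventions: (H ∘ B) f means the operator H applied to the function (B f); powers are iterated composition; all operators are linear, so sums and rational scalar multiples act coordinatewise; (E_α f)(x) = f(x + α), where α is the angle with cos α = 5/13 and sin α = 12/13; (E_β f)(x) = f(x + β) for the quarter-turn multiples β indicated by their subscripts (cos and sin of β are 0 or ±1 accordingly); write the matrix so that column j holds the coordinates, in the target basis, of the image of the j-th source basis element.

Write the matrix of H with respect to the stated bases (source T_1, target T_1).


the matrix is [[1, 0, 0]; [0, -12/13, 5/13]; [0, -5/13, -12/13]] (rows listed top to bottom)

image of 1: 1
image of cos x: -(12/13)cos x - (5/13)sin x
image of sin x: (5/13)cos x - (12/13)sin x
each image's coordinates form column j of the matrix


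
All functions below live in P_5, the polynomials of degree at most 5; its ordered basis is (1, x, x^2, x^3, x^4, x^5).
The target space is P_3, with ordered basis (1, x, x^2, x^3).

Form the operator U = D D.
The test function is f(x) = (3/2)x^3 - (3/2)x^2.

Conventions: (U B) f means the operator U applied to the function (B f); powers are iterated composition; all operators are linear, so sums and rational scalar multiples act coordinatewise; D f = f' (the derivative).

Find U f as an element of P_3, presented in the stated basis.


D f = (9/2)x^2 - 3x
D D f = 9x - 3

g(x) = 9x - 3


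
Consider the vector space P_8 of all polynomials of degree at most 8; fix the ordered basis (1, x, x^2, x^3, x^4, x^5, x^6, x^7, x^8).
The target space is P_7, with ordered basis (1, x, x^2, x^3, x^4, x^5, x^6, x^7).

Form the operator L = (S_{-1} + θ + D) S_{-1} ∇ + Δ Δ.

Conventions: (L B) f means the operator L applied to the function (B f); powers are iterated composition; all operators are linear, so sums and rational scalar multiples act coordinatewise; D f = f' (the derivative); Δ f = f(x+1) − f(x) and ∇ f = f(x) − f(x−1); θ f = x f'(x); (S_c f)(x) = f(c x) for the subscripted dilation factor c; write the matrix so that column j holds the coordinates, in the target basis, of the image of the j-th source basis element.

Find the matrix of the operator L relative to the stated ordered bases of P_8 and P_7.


image of 1: 0
image of x: 1
image of x^2: -1
image of x^3: 9x^2 + 12x + 10
image of x^4: -8x^3 - 18x^2 + 12x + 9
image of x^5: 25x^4 + 60x^3 + 120x^2 + 90x + 36
image of x^6: -24x^5 - 75x^4 + 20x^3 + 105x^2 + 150x + 55
image of x^7: 49x^6 + 168x^5 + 490x^4 + 700x^3 + 798x^2 + 476x + 134
image of x^8: -48x^7 - 196x^6 - 56x^5 + 350x^4 + 1288x^3 + 1484x^2 + 952x + 245
each image's coordinates form column j of the matrix

the matrix is [[0, 1, -1, 10, 9, 36, 55, 134, 245]; [0, 0, 0, 12, 12, 90, 150, 476, 952]; [0, 0, 0, 9, -18, 120, 105, 798, 1484]; [0, 0, 0, 0, -8, 60, 20, 700, 1288]; [0, 0, 0, 0, 0, 25, -75, 490, 350]; [0, 0, 0, 0, 0, 0, -24, 168, -56]; [0, 0, 0, 0, 0, 0, 0, 49, -196]; [0, 0, 0, 0, 0, 0, 0, 0, -48]] (rows listed top to bottom)


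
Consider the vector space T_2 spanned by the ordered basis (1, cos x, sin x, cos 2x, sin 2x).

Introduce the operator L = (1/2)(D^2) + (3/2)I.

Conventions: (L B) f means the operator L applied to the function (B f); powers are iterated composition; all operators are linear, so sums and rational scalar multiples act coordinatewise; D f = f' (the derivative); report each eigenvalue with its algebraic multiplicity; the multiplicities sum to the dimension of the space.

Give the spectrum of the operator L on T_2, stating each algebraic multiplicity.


λ = -1/2 (multiplicity 2), λ = 1 (multiplicity 2), λ = 3/2 (multiplicity 1)

image of 1: 3/2
image of cos x: cos x
image of sin x: sin x
image of cos 2x: -(1/2)cos 2x
image of sin 2x: -(1/2)sin 2x
the matrix is diagonal; its diagonal is (3/2, 1, 1, -1/2, -1/2)
for a triangular matrix the eigenvalues are the diagonal entries, with algebraic multiplicity their repetition count


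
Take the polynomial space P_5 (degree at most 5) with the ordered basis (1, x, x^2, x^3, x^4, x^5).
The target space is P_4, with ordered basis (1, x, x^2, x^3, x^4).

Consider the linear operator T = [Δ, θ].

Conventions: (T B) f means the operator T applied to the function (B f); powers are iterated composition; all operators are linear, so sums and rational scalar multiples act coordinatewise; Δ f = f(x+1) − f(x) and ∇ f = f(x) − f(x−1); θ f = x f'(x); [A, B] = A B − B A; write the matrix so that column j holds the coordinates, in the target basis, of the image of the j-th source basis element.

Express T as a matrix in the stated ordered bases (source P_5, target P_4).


the matrix is [[0, 1, 2, 3, 4, 5]; [0, 0, 2, 6, 12, 20]; [0, 0, 0, 3, 12, 30]; [0, 0, 0, 0, 4, 20]; [0, 0, 0, 0, 0, 5]] (rows listed top to bottom)

image of 1: 0
image of x: 1
image of x^2: 2x + 2
image of x^3: 3x^2 + 6x + 3
image of x^4: 4x^3 + 12x^2 + 12x + 4
image of x^5: 5x^4 + 20x^3 + 30x^2 + 20x + 5
each image's coordinates form column j of the matrix


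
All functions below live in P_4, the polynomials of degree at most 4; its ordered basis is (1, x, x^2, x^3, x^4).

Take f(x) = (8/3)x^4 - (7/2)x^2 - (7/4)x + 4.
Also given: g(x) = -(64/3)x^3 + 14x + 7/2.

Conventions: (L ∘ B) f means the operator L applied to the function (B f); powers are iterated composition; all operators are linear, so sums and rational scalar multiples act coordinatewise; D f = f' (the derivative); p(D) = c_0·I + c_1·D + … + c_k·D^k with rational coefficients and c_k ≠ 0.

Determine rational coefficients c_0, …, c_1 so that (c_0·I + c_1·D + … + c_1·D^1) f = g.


D^0 f = (8/3)x^4 - (7/2)x^2 - (7/4)x + 4
D^1 f = (32/3)x^3 - 7x - 7/4
matching coefficients of g against c_0 f + c_1 Df + … from the top degree down determines the c_i
solution: c_0 = 0, c_1 = -2

c_0 = 0, c_1 = -2


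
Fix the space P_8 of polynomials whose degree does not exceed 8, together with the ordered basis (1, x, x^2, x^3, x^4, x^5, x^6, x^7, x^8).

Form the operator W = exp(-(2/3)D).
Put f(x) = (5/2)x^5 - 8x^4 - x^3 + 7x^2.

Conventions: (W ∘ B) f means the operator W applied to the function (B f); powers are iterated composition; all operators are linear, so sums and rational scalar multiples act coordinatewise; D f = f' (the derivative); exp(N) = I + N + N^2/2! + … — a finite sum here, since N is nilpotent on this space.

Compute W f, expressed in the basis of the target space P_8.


order-1 term: -(25/3)x^4 + (64/3)x^3 + 2x^2 - (28/3)x
order-2 term: (100/9)x^3 - (64/3)x^2 - (4/3)x + 28/9
order-3 term: -(200/27)x^2 + (256/27)x + 8/27
order-4 term: (200/81)x - 128/81
order-5 term: -80/243
the series for exp(-(2/3)D) f terminates at order 5
exp(-(2/3)D) f = (5/2)x^5 - (49/3)x^4 + (283/9)x^3 - (533/27)x^2 + (104/81)x + 364/243

g(x) = (5/2)x^5 - (49/3)x^4 + (283/9)x^3 - (533/27)x^2 + (104/81)x + 364/243
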